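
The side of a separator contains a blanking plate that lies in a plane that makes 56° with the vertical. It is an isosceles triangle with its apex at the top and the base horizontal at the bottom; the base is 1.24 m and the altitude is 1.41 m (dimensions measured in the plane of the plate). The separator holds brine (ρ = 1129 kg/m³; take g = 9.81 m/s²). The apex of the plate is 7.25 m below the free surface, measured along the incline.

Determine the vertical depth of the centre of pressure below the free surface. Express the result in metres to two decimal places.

h_p = 4.59 m

γ = ρg = 1129 × 9.81 / 1000 = 11.07549 kN/m³.
The plate makes 56° with the vertical, i.e. θ = 90° − 56° = 34° to the horizontal. Measuring y along the incline from the free-surface line, vertical depth h = y·sinθ with sinθ = 0.559193.
With the apex up, the centroid sits 2h/3 = 2 × 1.41/3 = 0.94 m below the apex, so y_c = 7.25 + 0.94 = 8.19 m and h_c = 8.19 × 0.559193 = 4.57979 m.
A = ½ × 1.24 × 1.41 = 0.8742 m².
Resultant F = γ·h_c·A = 11.07549 × 4.57979 × 0.8742 = 44.3424 kN.
I_c = b·h³/36 = 1.24 × 1.41³/36 = 0.0965554 m⁴.
Centre of pressure: y_p = y_c + I_c/(y_c·A) = 8.19 + 0.0965554/(8.19 × 0.8742) = 8.19 + 0.013486 = 8.20349 m along the plane.
Vertically, h_p = y_p·sinθ = 8.20349 × 0.559193 = 4.58733 m.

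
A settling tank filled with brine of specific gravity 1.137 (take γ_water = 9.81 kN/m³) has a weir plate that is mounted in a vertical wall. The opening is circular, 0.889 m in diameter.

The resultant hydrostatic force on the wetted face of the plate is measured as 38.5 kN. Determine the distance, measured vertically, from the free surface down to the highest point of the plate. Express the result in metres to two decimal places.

γ = 1.137 × 9.81 = 11.15397 kN/m³.
A = π(0.4445)² = 0.620717 m².
From F = γ·h_c·A, the centroid depth is h_c = 38.5/(11.15397 × 0.620717) = 5.5608 m.
The centroid is at the centre, 0.4445 m below the top of the plate, so the highest point sits at h_top = 5.5608 − 0.4445 = 5.1163 m below the surface.

d_top ≈ 5.12 m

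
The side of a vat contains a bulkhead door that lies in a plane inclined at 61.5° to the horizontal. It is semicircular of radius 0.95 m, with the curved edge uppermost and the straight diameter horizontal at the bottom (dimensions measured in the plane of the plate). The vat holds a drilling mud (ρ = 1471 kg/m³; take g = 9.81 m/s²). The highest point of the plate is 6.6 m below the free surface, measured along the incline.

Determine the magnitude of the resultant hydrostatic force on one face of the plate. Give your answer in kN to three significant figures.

F ≈ 128 kN

γ = ρg = 1471 × 9.81 / 1000 = 14.43051 kN/m³.
Let θ = 61.5° be the plate's angle to the horizontal; measure y along the incline from where the plane meets the free surface. Vertical depth h = y·sinθ with sinθ = 0.878817.
The centroid lies 4r/(3π) = 0.403193 m above the diameter, so r − 4r/(3π) = 0.95 − 0.403193 = 0.546807 m below the topmost point, so y_c = 6.6 + 0.546807 = 7.14681 m and h_c = 7.14681 × 0.878817 = 6.28074 m.
A = πr²/2 = π × 0.95²/2 = 1.41764 m².
Resultant F = γ·h_c·A = 14.43051 × 6.28074 × 1.41764 = 128.487 kN.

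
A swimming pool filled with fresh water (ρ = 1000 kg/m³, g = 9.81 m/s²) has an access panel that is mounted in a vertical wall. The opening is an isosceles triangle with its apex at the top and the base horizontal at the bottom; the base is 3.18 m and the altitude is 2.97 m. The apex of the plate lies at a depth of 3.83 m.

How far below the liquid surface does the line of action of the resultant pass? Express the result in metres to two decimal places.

γ = ρg = 1000 × 9.81 = 9810 N/m³ = 9.81 kN/m³.
With the apex up, the centroid sits 2h/3 = 2 × 2.97/3 = 1.98 m below the apex, so the centroid depth is h_c = 3.83 + 1.98 = 5.81 m.
A = ½ × 3.18 × 2.97 = 4.7223 m².
Resultant F = γ·h_c·A = 9.81 × 5.81 × 4.7223 = 269.153 kN.
I_c = b·h³/36 = 3.18 × 2.97³/36 = 2.31416 m⁴.
Centre of pressure: y_p = y_c + I_c/(y_c·A) = 5.81 + 2.31416/(5.81 × 4.7223) = 5.81 + 0.0843458 = 5.89435 m along the plane.

h_p = 5.89 m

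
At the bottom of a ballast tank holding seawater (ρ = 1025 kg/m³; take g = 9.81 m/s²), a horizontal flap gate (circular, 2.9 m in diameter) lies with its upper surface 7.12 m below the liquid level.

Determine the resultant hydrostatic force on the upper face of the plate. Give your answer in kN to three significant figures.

γ = ρg = 1025 × 9.81 / 1000 = 10.05525 kN/m³.
The plate is horizontal, so pressure is uniform at p = γ·h = 10.05525 × 7.12 = 71.5934 kN/m².
A = π(1.45)² = 6.6052 m².
F = p·A = 71.5934 × 6.6052 = 472.889 kN.

F ≈ 473 kN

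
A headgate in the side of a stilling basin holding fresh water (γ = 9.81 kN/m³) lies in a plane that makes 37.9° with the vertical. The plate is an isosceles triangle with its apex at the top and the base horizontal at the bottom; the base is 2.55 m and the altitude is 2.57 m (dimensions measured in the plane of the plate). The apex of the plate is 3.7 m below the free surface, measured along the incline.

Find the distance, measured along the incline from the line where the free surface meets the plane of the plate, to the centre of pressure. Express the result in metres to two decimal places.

γ = 9.81 kN/m³.
The plate makes 37.9° with the vertical, i.e. θ = 90° − 37.9° = 52.1° to the horizontal. Measuring y along the incline from the free-surface line, vertical depth h = y·sinθ with sinθ = 0.789084.
With the apex up, the centroid sits 2h/3 = 2 × 2.57/3 = 1.71333 m below the apex, so y_c = 3.7 + 1.71333 = 5.41333 m and h_c = 5.41333 × 0.789084 = 4.27157 m.
A = ½ × 2.55 × 2.57 = 3.27675 m².
Resultant F = γ·h_c·A = 9.81 × 4.27157 × 3.27675 = 137.309 kN.
I_c = b·h³/36 = 2.55 × 2.57³/36 = 1.20237 m⁴.
Centre of pressure: y_p = y_c + I_c/(y_c·A) = 5.41333 + 1.20237/(5.41333 × 3.27675) = 5.41333 + 0.0677845 = 5.48111 m along the plane.

y_p = 5.48 m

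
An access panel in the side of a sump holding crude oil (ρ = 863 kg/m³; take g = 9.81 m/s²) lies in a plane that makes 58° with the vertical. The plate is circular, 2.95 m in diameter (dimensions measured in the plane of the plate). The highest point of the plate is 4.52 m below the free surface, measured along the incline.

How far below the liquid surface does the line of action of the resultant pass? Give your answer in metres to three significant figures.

h_p = 3.22 m

γ = ρg = 863 × 9.81 / 1000 = 8.46603 kN/m³.
The plate makes 58° with the vertical, i.e. θ = 90° − 58° = 32° to the horizontal. Measuring y along the incline from the free-surface line, vertical depth h = y·sinθ with sinθ = 0.529919.
The centroid is at the centre, 1.475 m below the top of the plate, so y_c = 4.52 + 1.475 = 5.995 m and h_c = 5.995 × 0.529919 = 3.17686 m.
A = π(1.475)² = 6.83493 m².
Resultant F = γ·h_c·A = 8.46603 × 3.17686 × 6.83493 = 183.828 kN.
I_c = πr⁴/4 = π × 1.475⁴/4 = 3.71756 m⁴.
Centre of pressure: y_p = y_c + I_c/(y_c·A) = 5.995 + 3.71756/(5.995 × 6.83493) = 5.995 + 0.0907266 = 6.08573 m along the plane.
Vertically, h_p = y_p·sinθ = 6.08573 × 0.529919 = 3.22494 m.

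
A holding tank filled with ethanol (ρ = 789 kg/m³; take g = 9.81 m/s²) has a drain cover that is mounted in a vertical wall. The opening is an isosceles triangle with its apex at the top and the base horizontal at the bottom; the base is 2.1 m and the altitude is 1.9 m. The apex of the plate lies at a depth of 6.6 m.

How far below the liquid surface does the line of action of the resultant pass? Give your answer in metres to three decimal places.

h_p = 7.892 m

γ = ρg = 789 × 9.81 / 1000 = 7.74009 kN/m³.
With the apex up, the centroid sits 2h/3 = 2 × 1.9/3 = 1.26667 m below the apex, so the centroid depth is h_c = 6.6 + 1.26667 = 7.86667 m.
A = ½ × 2.1 × 1.9 = 1.995 m².
Resultant F = γ·h_c·A = 7.74009 × 7.86667 × 1.995 = 121.473 kN.
I_c = b·h³/36 = 2.1 × 1.9³/36 = 0.400108 m⁴.
Centre of pressure: y_p = y_c + I_c/(y_c·A) = 7.86667 + 0.400108/(7.86667 × 1.995) = 7.86667 + 0.0254943 = 7.89216 m along the plane.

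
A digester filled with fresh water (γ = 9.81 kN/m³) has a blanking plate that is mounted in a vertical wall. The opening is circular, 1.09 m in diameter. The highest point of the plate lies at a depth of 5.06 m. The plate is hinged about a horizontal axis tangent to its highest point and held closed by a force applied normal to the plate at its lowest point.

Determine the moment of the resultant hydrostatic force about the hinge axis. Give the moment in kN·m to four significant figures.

M ≈ 28.64 kN·m

γ = 9.81 kN/m³.
The centroid is at the centre, 0.545 m below the top of the plate, so the centroid depth is h_c = 5.06 + 0.545 = 5.605 m.
A = π(0.545)² = 0.933132 m².
Resultant F = γ·h_c·A = 9.81 × 5.605 × 0.933132 = 51.3083 kN.
I_c = πr⁴/4 = π × 0.545⁴/4 = 0.0692909 m⁴.
Centre of pressure: y_p = y_c + I_c/(y_c·A) = 5.605 + 0.0692909/(5.605 × 0.933132) = 5.605 + 0.0132482 = 5.61825 m along the plane.
The resultant acts 0.545 + 0.0132482 = 0.558248 m (along the plate) below the hinge at the top edge, so the moment about the hinge is M = F × 0.558248 = 51.3083 × 0.558248 = 28.6428 kN·m.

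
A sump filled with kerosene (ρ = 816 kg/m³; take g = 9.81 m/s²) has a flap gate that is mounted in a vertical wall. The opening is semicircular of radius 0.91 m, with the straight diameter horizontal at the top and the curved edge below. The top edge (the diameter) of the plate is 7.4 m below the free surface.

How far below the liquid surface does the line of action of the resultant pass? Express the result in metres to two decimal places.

γ = ρg = 816 × 9.81 / 1000 = 8.00496 kN/m³.
The centroid of a semicircle lies 4r/(3π) = 0.386216 m from the diameter, here below the top edge, so the centroid depth is h_c = 7.4 + 0.386216 = 7.78622 m.
A = πr²/2 = π × 0.91²/2 = 1.30078 m².
Resultant F = γ·h_c·A = 8.00496 × 7.78622 × 1.30078 = 81.0755 kN.
I_c = (π/8 − 8/(9π))·r⁴ = 0.109757 × 0.91⁴ = 0.0752658 m⁴.
Centre of pressure: y_p = y_c + I_c/(y_c·A) = 7.78622 + 0.0752658/(7.78622 × 1.30078) = 7.78622 + 0.00743134 = 7.79365 m along the plane.

h_p = 7.79 m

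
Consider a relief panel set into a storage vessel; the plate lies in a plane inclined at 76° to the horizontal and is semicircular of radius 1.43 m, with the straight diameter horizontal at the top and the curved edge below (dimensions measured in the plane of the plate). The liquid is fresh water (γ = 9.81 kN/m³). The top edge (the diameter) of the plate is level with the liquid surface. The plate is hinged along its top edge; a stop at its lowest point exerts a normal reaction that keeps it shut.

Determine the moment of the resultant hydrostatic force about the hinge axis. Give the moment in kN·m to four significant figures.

M ≈ 15.63 kN·m

γ = 9.81 kN/m³.
Let θ = 76° be the plate's angle to the horizontal; measure y along the incline from where the plane meets the free surface. Vertical depth h = y·sinθ with sinθ = 0.970296.
The centroid of a semicircle lies 4r/(3π) = 0.606911 m from the diameter, here below the top edge, so y_c = 0.606911 m and h_c = 0.606911 × 0.970296 = 0.588883 m.
A = πr²/2 = π × 1.43²/2 = 3.21212 m².
Resultant F = γ·h_c·A = 9.81 × 0.588883 × 3.21212 = 18.5562 kN.
I_c = (π/8 − 8/(9π))·r⁴ = 0.109757 × 1.43⁴ = 0.458962 m⁴.
Centre of pressure: y_p = y_c + I_c/(y_c·A) = 0.606911 + 0.458962/(0.606911 × 3.21212) = 0.606911 + 0.235429 = 0.84234 m along the plane.
The resultant acts 0.606911 + 0.235429 = 0.84234 m (along the plate) below the hinge at the top edge, so the moment about the hinge is M = F × 0.84234 = 18.5562 × 0.84234 = 15.6306 kN·m.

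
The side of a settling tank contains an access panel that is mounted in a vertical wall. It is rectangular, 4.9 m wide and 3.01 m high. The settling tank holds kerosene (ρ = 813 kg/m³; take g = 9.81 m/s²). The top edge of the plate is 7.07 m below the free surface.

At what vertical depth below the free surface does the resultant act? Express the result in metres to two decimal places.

γ = ρg = 813 × 9.81 / 1000 = 7.97553 kN/m³.
The centroid lies 3.01/2 = 1.505 m below the top edge, so the centroid depth is h_c = 7.07 + 1.505 = 8.575 m.
A = 4.9 × 3.01 = 14.749 m².
Resultant F = γ·h_c·A = 7.97553 × 8.575 × 14.749 = 1008.69 kN.
I_c = b·h³/12 = 4.9 × 3.01³/12 = 11.1356 m⁴.
Centre of pressure: y_p = y_c + I_c/(y_c·A) = 8.575 + 11.1356/(8.575 × 14.749) = 8.575 + 0.0880475 = 8.66305 m along the plane.

h_p = 8.66 m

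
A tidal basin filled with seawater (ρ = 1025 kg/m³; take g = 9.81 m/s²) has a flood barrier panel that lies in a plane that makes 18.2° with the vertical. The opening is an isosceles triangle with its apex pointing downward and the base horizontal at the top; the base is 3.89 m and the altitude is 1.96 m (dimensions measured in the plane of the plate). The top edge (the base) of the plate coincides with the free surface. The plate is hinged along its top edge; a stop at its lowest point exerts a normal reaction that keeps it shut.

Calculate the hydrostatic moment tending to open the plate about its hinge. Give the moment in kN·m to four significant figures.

M ≈ 23.32 kN·m

γ = ρg = 1025 × 9.81 / 1000 = 10.05525 kN/m³.
The plate makes 18.2° with the vertical, i.e. θ = 90° − 18.2° = 71.8° to the horizontal. Measuring y along the incline from the free-surface line, vertical depth h = y·sinθ with sinθ = 0.949972.
With the apex down, the centroid sits h/3 = 1.96/3 = 0.653333 m below the base (the top edge), so y_c = 0.653333 m and h_c = 0.653333 × 0.949972 = 0.620648 m.
A = ½ × 3.89 × 1.96 = 3.8122 m².
Resultant F = γ·h_c·A = 10.05525 × 0.620648 × 3.8122 = 23.7911 kN.
I_c = b·h³/36 = 3.89 × 1.96³/36 = 0.813608 m⁴.
Centre of pressure: y_p = y_c + I_c/(y_c·A) = 0.653333 + 0.813608/(0.653333 × 3.8122) = 0.653333 + 0.326667 = 0.98 m along the plane.
The resultant acts 0.653333 + 0.326667 = 0.98 m (along the plate) below the hinge at the top edge, so the moment about the hinge is M = F × 0.98 = 23.7911 × 0.98 = 23.3153 kN·m.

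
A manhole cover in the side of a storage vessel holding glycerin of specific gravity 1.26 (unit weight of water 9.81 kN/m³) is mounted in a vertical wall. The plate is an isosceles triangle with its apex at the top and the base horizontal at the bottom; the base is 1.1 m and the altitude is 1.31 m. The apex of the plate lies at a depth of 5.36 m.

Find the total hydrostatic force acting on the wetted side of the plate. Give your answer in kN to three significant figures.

F ≈ 55.5 kN

γ = 1.26 × 9.81 = 12.3606 kN/m³.
With the apex up, the centroid sits 2h/3 = 2 × 1.31/3 = 0.873333 m below the apex, so the centroid depth is h_c = 5.36 + 0.873333 = 6.23333 m.
A = ½ × 1.1 × 1.31 = 0.7205 m².
Resultant F = γ·h_c·A = 12.3606 × 6.23333 × 0.7205 = 55.5129 kN.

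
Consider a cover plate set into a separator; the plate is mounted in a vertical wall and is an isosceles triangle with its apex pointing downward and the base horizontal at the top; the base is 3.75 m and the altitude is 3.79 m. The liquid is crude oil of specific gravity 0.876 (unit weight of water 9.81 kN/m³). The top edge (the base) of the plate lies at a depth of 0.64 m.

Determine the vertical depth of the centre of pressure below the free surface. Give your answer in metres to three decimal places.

γ = 0.876 × 9.81 = 8.59356 kN/m³.
With the apex down, the centroid sits h/3 = 3.79/3 = 1.26333 m below the base (the top edge), so the centroid depth is h_c = 0.64 + 1.26333 = 1.90333 m.
A = ½ × 3.75 × 3.79 = 7.10625 m².
Resultant F = γ·h_c·A = 8.59356 × 1.90333 × 7.10625 = 116.233 kN.
I_c = b·h³/36 = 3.75 × 3.79³/36 = 5.67083 m⁴.
Centre of pressure: y_p = y_c + I_c/(y_c·A) = 1.90333 + 5.67083/(1.90333 × 7.10625) = 1.90333 + 0.419268 = 2.3226 m along the plane.

h_p = 2.323 m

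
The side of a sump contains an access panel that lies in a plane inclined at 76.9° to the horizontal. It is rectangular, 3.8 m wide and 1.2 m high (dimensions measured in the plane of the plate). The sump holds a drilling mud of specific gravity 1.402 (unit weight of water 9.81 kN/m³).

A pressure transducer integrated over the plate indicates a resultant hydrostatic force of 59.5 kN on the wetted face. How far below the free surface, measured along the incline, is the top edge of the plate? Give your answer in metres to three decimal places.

y_top ≈ 0.374 m

γ = 1.402 × 9.81 = 13.75362 kN/m³.
A = 3.8 × 1.2 = 4.56 m².
From F = γ·h_c·A, the centroid depth is h_c = 59.5/(13.75362 × 4.56) = 0.948714 m.
Let θ = 76.9° be the plate's angle to the horizontal; measure y along the incline from where the plane meets the free surface. Vertical depth h = y·sinθ with sinθ = 0.973976.
Along the incline, y_c = h_c/sinθ = 0.948714/0.973976 = 0.974063 m.
The centroid lies 1.2/2 = 0.6 m below the top edge, so the top edge sits at y_top = 0.974063 − 0.6 = 0.374063 m along the incline.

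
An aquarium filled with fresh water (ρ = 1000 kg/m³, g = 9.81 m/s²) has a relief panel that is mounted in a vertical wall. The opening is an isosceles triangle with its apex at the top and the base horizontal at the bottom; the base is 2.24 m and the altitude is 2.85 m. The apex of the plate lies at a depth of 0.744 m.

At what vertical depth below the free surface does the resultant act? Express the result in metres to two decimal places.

γ = ρg = 1000 × 9.81 = 9810 N/m³ = 9.81 kN/m³.
With the apex up, the centroid sits 2h/3 = 2 × 2.85/3 = 1.9 m below the apex, so the centroid depth is h_c = 0.744 + 1.9 = 2.644 m.
A = ½ × 2.24 × 2.85 = 3.192 m².
Resultant F = γ·h_c·A = 9.81 × 2.644 × 3.192 = 82.7929 kN.
I_c = b·h³/36 = 2.24 × 2.85³/36 = 1.44039 m⁴.
Centre of pressure: y_p = y_c + I_c/(y_c·A) = 2.644 + 1.44039/(2.644 × 3.192) = 2.644 + 0.170669 = 2.81467 m along the plane.

h_p = 2.81 m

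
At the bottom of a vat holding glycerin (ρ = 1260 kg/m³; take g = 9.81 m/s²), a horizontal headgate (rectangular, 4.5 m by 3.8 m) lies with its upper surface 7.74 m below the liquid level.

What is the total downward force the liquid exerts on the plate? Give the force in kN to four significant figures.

F ≈ 1636 kN

γ = ρg = 1260 × 9.81 / 1000 = 12.3606 kN/m³.
The plate is horizontal, so pressure is uniform at p = γ·h = 12.3606 × 7.74 = 95.671 kN/m².
A = 4.5 × 3.8 = 17.1 m².
F = p·A = 95.671 × 17.1 = 1635.97 kN.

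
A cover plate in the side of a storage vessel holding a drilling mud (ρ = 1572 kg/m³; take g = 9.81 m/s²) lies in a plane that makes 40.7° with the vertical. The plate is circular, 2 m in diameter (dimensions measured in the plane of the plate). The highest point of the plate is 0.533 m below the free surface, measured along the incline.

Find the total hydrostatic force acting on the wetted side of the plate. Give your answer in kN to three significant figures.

γ = ρg = 1572 × 9.81 / 1000 = 15.42132 kN/m³.
The plate makes 40.7° with the vertical, i.e. θ = 90° − 40.7° = 49.3° to the horizontal. Measuring y along the incline from the free-surface line, vertical depth h = y·sinθ with sinθ = 0.758134.
The centroid is at the centre, 1 m below the top of the plate, so y_c = 0.533 + 1 = 1.533 m and h_c = 1.533 × 0.758134 = 1.16222 m.
A = π(1)² = 3.14159 m².
Resultant F = γ·h_c·A = 15.42132 × 1.16222 × 3.14159 = 56.3066 kN.

F ≈ 56.3 kN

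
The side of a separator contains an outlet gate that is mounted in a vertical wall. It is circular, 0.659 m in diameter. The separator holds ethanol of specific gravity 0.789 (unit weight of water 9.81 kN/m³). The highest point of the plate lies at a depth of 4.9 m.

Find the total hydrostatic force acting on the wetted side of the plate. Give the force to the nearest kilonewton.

γ = 0.789 × 9.81 = 7.74009 kN/m³.
The centroid is at the centre, 0.3295 m below the top of the plate, so the centroid depth is h_c = 4.9 + 0.3295 = 5.2295 m.
A = π(0.3295)² = 0.341083 m².
Resultant F = γ·h_c·A = 7.74009 × 5.2295 × 0.341083 = 13.8059 kN.

F ≈ 14 kN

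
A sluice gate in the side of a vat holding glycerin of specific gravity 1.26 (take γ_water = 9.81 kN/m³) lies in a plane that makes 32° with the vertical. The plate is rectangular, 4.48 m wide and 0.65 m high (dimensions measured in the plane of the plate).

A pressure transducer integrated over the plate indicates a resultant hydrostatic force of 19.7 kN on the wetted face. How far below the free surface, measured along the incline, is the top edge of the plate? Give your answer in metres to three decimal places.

y_top ≈ 0.320 m

γ = 1.26 × 9.81 = 12.3606 kN/m³.
A = 4.48 × 0.65 = 2.912 m².
From F = γ·h_c·A, the centroid depth is h_c = 19.7/(12.3606 × 2.912) = 0.547312 m.
The plate makes 32° with the vertical, i.e. θ = 90° − 32° = 58° to the horizontal. Measuring y along the incline from the free-surface line, vertical depth h = y·sinθ with sinθ = 0.848048.
Along the incline, y_c = h_c/sinθ = 0.547312/0.848048 = 0.645379 m.
The centroid lies 0.65/2 = 0.325 m below the top edge, so the top edge sits at y_top = 0.645379 − 0.325 = 0.320379 m along the incline.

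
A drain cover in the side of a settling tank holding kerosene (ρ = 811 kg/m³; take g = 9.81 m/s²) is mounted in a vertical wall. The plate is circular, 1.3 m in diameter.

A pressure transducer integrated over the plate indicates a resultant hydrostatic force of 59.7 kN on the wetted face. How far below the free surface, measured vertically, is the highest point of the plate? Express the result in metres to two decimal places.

γ = ρg = 811 × 9.81 / 1000 = 7.95591 kN/m³.
A = π(0.65)² = 1.32732 m².
From F = γ·h_c·A, the centroid depth is h_c = 59.7/(7.95591 × 1.32732) = 5.65339 m.
The centroid is at the centre, 0.65 m below the top of the plate, so the highest point sits at h_top = 5.65339 − 0.65 = 5.00339 m below the surface.

d_top ≈ 5.00 m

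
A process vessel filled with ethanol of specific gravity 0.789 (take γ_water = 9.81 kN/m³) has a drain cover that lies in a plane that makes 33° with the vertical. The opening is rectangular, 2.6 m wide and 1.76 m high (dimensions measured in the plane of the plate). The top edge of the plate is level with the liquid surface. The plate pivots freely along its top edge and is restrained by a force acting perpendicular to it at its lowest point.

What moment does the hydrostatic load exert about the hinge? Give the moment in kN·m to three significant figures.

M ≈ 30.7 kN·m

γ = 0.789 × 9.81 = 7.74009 kN/m³.
The plate makes 33° with the vertical, i.e. θ = 90° − 33° = 57° to the horizontal. Measuring y along the incline from the free-surface line, vertical depth h = y·sinθ with sinθ = 0.838671.
The centroid lies 1.76/2 = 0.88 m below the top edge, so y_c = 0.88 m and h_c = 0.88 × 0.838671 = 0.73803 m.
A = 2.6 × 1.76 = 4.576 m².
Resultant F = γ·h_c·A = 7.74009 × 0.73803 × 4.576 = 26.14 kN.
I_c = b·h³/12 = 2.6 × 1.76³/12 = 1.18122 m⁴.
Centre of pressure: y_p = y_c + I_c/(y_c·A) = 0.88 + 1.18122/(0.88 × 4.576) = 0.88 + 0.293334 = 1.17333 m along the plane.
The resultant acts 0.88 + 0.293334 = 1.17333 m (along the plate) below the hinge at the top edge, so the moment about the hinge is M = F × 1.17333 = 26.14 × 1.17333 = 30.6708 kN·m.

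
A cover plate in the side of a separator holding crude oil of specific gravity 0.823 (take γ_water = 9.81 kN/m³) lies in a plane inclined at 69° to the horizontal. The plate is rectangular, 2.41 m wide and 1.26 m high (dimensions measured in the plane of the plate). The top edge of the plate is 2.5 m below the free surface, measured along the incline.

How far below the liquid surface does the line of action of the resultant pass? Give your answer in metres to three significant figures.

γ = 0.823 × 9.81 = 8.07363 kN/m³.
Let θ = 69° be the plate's angle to the horizontal; measure y along the incline from where the plane meets the free surface. Vertical depth h = y·sinθ with sinθ = 0.933580.
The centroid lies 1.26/2 = 0.63 m below the top edge, so y_c = 2.5 + 0.63 = 3.13 m and h_c = 3.13 × 0.933580 = 2.92211 m.
A = 2.41 × 1.26 = 3.0366 m².
Resultant F = γ·h_c·A = 8.07363 × 2.92211 × 3.0366 = 71.6396 kN.
I_c = b·h³/12 = 2.41 × 1.26³/12 = 0.401742 m⁴.
Centre of pressure: y_p = y_c + I_c/(y_c·A) = 3.13 + 0.401742/(3.13 × 3.0366) = 3.13 + 0.0422684 = 3.17227 m along the plane.
Vertically, h_p = y_p·sinθ = 3.17227 × 0.933580 = 2.96157 m.

h_p = 2.96 m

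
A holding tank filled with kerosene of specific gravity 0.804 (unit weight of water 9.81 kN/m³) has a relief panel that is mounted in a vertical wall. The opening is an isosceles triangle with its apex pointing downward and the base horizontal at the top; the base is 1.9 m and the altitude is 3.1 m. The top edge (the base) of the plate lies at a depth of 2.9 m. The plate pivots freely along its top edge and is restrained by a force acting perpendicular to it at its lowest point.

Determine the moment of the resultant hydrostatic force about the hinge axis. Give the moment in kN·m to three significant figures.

M ≈ 107 kN·m

γ = 0.804 × 9.81 = 7.88724 kN/m³.
With the apex down, the centroid sits h/3 = 3.1/3 = 1.03333 m below the base (the top edge), so the centroid depth is h_c = 2.9 + 1.03333 = 3.93333 m.
A = ½ × 1.9 × 3.1 = 2.945 m².
Resultant F = γ·h_c·A = 7.88724 × 3.93333 × 2.945 = 91.3631 kN.
I_c = b·h³/36 = 1.9 × 3.1³/36 = 1.5723 m⁴.
Centre of pressure: y_p = y_c + I_c/(y_c·A) = 3.93333 + 1.5723/(3.93333 × 2.945) = 3.93333 + 0.135734 = 4.06906 m along the plane.
The resultant acts 1.03333 + 0.135734 = 1.16906 m (along the plate) below the hinge at the top edge, so the moment about the hinge is M = F × 1.16906 = 91.3631 × 1.16906 = 106.809 kN·m.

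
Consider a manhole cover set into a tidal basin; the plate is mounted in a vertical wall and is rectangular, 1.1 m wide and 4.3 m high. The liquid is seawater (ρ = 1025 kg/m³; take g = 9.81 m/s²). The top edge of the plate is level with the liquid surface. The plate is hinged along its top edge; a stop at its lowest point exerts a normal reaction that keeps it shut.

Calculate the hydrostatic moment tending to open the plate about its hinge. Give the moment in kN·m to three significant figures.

γ = ρg = 1025 × 9.81 / 1000 = 10.05525 kN/m³.
The centroid lies 4.3/2 = 2.15 m below the top edge, so the centroid depth is h_c = 2.15 m.
A = 1.1 × 4.3 = 4.73 m².
Resultant F = γ·h_c·A = 10.05525 × 2.15 × 4.73 = 102.257 kN.
I_c = b·h³/12 = 1.1 × 4.3³/12 = 7.28814 m⁴.
Centre of pressure: y_p = y_c + I_c/(y_c·A) = 2.15 + 7.28814/(2.15 × 4.73) = 2.15 + 0.716667 = 2.86667 m along the plane.
The resultant acts 2.15 + 0.716667 = 2.86667 m (along the plate) below the hinge at the top edge, so the moment about the hinge is M = F × 2.86667 = 102.257 × 2.86667 = 293.137 kN·m.

M ≈ 293 kN·m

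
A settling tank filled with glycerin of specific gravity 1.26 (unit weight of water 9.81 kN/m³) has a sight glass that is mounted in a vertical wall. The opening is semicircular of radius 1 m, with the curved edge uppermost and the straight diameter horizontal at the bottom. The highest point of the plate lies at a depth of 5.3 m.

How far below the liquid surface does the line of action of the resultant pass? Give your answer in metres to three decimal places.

γ = 1.26 × 9.81 = 12.3606 kN/m³.
The centroid lies 4r/(3π) = 0.424413 m above the diameter, so r − 4r/(3π) = 1 − 0.424413 = 0.575587 m below the topmost point, so the centroid depth is h_c = 5.3 + 0.575587 = 5.87559 m.
A = πr²/2 = π × 1²/2 = 1.5708 m².
Resultant F = γ·h_c·A = 12.3606 × 5.87559 × 1.5708 = 114.081 kN.
I_c = (π/8 − 8/(9π))·r⁴ = 0.109757 × 1⁴ = 0.109757 m⁴.
Centre of pressure: y_p = y_c + I_c/(y_c·A) = 5.87559 + 0.109757/(5.87559 × 1.5708) = 5.87559 + 0.0118921 = 5.88748 m along the plane.

h_p = 5.887 m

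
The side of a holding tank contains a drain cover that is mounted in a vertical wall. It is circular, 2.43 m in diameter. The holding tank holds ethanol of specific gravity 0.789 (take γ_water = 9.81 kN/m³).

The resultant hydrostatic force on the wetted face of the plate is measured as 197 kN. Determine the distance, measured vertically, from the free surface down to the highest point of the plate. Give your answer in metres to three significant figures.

γ = 0.789 × 9.81 = 7.74009 kN/m³.
A = π(1.215)² = 4.6377 m².
From F = γ·h_c·A, the centroid depth is h_c = 197/(7.74009 × 4.6377) = 5.48804 m.
The centroid is at the centre, 1.215 m below the top of the plate, so the highest point sits at h_top = 5.48804 − 1.215 = 4.27304 m below the surface.

d_top ≈ 4.27 m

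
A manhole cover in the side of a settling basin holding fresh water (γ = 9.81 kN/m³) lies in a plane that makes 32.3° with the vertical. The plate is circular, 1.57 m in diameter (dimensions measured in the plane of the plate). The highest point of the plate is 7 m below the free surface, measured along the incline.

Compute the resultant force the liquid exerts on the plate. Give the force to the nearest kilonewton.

F ≈ 125 kN

γ = 9.81 kN/m³.
The plate makes 32.3° with the vertical, i.e. θ = 90° − 32.3° = 57.7° to the horizontal. Measuring y along the incline from the free-surface line, vertical depth h = y·sinθ with sinθ = 0.845262.
The centroid is at the centre, 0.785 m below the top of the plate, so y_c = 7 + 0.785 = 7.785 m and h_c = 7.785 × 0.845262 = 6.58036 m.
A = π(0.785)² = 1.93593 m².
Resultant F = γ·h_c·A = 9.81 × 6.58036 × 1.93593 = 124.971 kN.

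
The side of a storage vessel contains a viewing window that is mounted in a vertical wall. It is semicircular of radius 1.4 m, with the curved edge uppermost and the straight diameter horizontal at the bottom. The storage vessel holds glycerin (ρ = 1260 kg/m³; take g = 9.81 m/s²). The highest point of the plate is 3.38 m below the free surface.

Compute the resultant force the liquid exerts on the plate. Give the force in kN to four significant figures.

γ = ρg = 1260 × 9.81 / 1000 = 12.3606 kN/m³.
The centroid lies 4r/(3π) = 0.594178 m above the diameter, so r − 4r/(3π) = 1.4 − 0.594178 = 0.805822 m below the topmost point, so the centroid depth is h_c = 3.38 + 0.805822 = 4.18582 m.
A = πr²/2 = π × 1.4²/2 = 3.07876 m².
Resultant F = γ·h_c·A = 12.3606 × 4.18582 × 3.07876 = 159.293 kN.

F ≈ 159.3 kN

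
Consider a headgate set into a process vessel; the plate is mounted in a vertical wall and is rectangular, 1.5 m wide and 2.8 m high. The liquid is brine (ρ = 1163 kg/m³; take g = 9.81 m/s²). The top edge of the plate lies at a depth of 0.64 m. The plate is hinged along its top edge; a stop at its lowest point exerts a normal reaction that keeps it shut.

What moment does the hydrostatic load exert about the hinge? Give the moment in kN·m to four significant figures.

γ = ρg = 1163 × 9.81 / 1000 = 11.40903 kN/m³.
The centroid lies 2.8/2 = 1.4 m below the top edge, so the centroid depth is h_c = 0.64 + 1.4 = 2.04 m.
A = 1.5 × 2.8 = 4.2 m².
Resultant F = γ·h_c·A = 11.40903 × 2.04 × 4.2 = 97.7526 kN.
I_c = b·h³/12 = 1.5 × 2.8³/12 = 2.744 m⁴.
Centre of pressure: y_p = y_c + I_c/(y_c·A) = 2.04 + 2.744/(2.04 × 4.2) = 2.04 + 0.320261 = 2.36026 m along the plane.
The resultant acts 1.4 + 0.320261 = 1.72026 m (along the plate) below the hinge at the top edge, so the moment about the hinge is M = F × 1.72026 = 97.7526 × 1.72026 = 168.16 kN·m.

M ≈ 168.2 kN·m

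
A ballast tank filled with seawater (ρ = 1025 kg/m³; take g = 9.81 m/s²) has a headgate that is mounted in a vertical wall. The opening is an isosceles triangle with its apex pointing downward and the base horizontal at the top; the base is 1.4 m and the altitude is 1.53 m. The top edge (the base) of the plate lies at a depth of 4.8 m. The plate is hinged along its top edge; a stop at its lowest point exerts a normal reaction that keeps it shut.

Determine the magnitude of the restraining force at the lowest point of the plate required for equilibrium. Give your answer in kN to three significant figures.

γ = ρg = 1025 × 9.81 / 1000 = 10.05525 kN/m³.
With the apex down, the centroid sits h/3 = 1.53/3 = 0.51 m below the base (the top edge), so the centroid depth is h_c = 4.8 + 0.51 = 5.31 m.
A = ½ × 1.4 × 1.53 = 1.071 m².
Resultant F = γ·h_c·A = 10.05525 × 5.31 × 1.071 = 57.1843 kN.
I_c = b·h³/36 = 1.4 × 1.53³/36 = 0.139284 m⁴.
Centre of pressure: y_p = y_c + I_c/(y_c·A) = 5.31 + 0.139284/(5.31 × 1.071) = 5.31 + 0.0244916 = 5.33449 m along the plane.
The resultant acts 0.51 + 0.0244916 = 0.534492 m (along the plate) below the hinge at the top edge, so the moment about the hinge is M = F × 0.534492 = 57.1843 × 0.534492 = 30.5646 kN·m.
A normal force at the bottom, 1.53 m from the hinge, must supply this moment: P = 30.5646/1.53 = 19.9769 kN.

P ≈ 20.0 kN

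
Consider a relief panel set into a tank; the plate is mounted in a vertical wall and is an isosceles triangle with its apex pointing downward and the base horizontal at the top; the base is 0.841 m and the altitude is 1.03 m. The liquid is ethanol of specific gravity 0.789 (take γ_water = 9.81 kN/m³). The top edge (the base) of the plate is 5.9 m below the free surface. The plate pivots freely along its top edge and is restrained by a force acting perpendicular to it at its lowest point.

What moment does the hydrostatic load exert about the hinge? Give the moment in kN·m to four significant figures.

γ = 0.789 × 9.81 = 7.74009 kN/m³.
With the apex down, the centroid sits h/3 = 1.03/3 = 0.343333 m below the base (the top edge), so the centroid depth is h_c = 5.9 + 0.343333 = 6.24333 m.
A = ½ × 0.841 × 1.03 = 0.433115 m².
Resultant F = γ·h_c·A = 7.74009 × 6.24333 × 0.433115 = 20.9298 kN.
I_c = b·h³/36 = 0.841 × 1.03³/36 = 0.0255273 m⁴.
Centre of pressure: y_p = y_c + I_c/(y_c·A) = 6.24333 + 0.0255273/(6.24333 × 0.433115) = 6.24333 + 0.00944029 = 6.25277 m along the plane.
The resultant acts 0.343333 + 0.00944029 = 0.352773 m (along the plate) below the hinge at the top edge, so the moment about the hinge is M = F × 0.352773 = 20.9298 × 0.352773 = 7.38347 kN·m.

M ≈ 7.383 kN·m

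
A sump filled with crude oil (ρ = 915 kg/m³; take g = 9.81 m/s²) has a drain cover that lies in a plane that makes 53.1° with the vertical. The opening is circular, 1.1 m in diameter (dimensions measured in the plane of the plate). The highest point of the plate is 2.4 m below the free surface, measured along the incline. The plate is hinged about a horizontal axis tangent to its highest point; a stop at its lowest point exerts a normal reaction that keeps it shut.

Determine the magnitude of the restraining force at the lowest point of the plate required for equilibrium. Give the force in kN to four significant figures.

γ = ρg = 915 × 9.81 / 1000 = 8.97615 kN/m³.
The plate makes 53.1° with the vertical, i.e. θ = 90° − 53.1° = 36.9° to the horizontal. Measuring y along the incline from the free-surface line, vertical depth h = y·sinθ with sinθ = 0.600420.
The centroid is at the centre, 0.55 m below the top of the plate, so y_c = 2.4 + 0.55 = 2.95 m and h_c = 2.95 × 0.600420 = 1.77124 m.
A = π(0.55)² = 0.950332 m².
Resultant F = γ·h_c·A = 8.97615 × 1.77124 × 0.950332 = 15.1092 kN.
I_c = πr⁴/4 = π × 0.55⁴/4 = 0.0718688 m⁴.
Centre of pressure: y_p = y_c + I_c/(y_c·A) = 2.95 + 0.0718688/(2.95 × 0.950332) = 2.95 + 0.0256356 = 2.97564 m along the plane.
The resultant acts 0.55 + 0.0256356 = 0.575636 m (along the plate) below the hinge at the top edge, so the moment about the hinge is M = F × 0.575636 = 15.1092 × 0.575636 = 8.6974 kN·m.
A normal force at the bottom, 1.1 m from the hinge, must supply this moment: P = 8.6974/1.1 = 7.90673 kN.

P ≈ 7.907 kN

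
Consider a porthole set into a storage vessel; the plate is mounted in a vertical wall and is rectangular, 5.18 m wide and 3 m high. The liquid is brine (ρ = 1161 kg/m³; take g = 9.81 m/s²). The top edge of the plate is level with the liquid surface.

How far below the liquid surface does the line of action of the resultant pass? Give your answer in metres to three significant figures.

h_p = 2.00 m

γ = ρg = 1161 × 9.81 / 1000 = 11.38941 kN/m³.
The centroid lies 3/2 = 1.5 m below the top edge, so the centroid depth is h_c = 1.5 m.
A = 5.18 × 3 = 15.54 m².
Resultant F = γ·h_c·A = 11.38941 × 1.5 × 15.54 = 265.487 kN.
I_c = b·h³/12 = 5.18 × 3³/12 = 11.655 m⁴.
Centre of pressure: y_p = y_c + I_c/(y_c·A) = 1.5 + 11.655/(1.5 × 15.54) = 1.5 + 0.5 = 2 m along the plane.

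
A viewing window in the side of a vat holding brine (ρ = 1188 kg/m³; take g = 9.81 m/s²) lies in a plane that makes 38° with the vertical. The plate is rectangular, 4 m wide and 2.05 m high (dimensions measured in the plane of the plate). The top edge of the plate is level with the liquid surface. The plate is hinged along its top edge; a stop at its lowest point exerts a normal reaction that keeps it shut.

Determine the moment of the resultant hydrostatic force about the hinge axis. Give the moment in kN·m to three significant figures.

M ≈ 105 kN·m

γ = ρg = 1188 × 9.81 / 1000 = 11.65428 kN/m³.
The plate makes 38° with the vertical, i.e. θ = 90° − 38° = 52° to the horizontal. Measuring y along the incline from the free-surface line, vertical depth h = y·sinθ with sinθ = 0.788011.
The centroid lies 2.05/2 = 1.025 m below the top edge, so y_c = 1.025 m and h_c = 1.025 × 0.788011 = 0.807711 m.
A = 4 × 2.05 = 8.2 m².
Resultant F = γ·h_c·A = 11.65428 × 0.807711 × 8.2 = 77.189 kN.
I_c = b·h³/12 = 4 × 2.05³/12 = 2.87171 m⁴.
Centre of pressure: y_p = y_c + I_c/(y_c·A) = 1.025 + 2.87171/(1.025 × 8.2) = 1.025 + 0.341667 = 1.36667 m along the plane.
The resultant acts 1.025 + 0.341667 = 1.36667 m (along the plate) below the hinge at the top edge, so the moment about the hinge is M = F × 1.36667 = 77.189 × 1.36667 = 105.492 kN·m.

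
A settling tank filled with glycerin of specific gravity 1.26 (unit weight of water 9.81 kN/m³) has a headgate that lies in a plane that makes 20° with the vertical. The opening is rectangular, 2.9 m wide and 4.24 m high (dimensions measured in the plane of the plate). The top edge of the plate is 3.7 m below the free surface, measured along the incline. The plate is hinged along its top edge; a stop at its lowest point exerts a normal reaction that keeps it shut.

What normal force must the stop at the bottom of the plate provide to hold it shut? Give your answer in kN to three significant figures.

γ = 1.26 × 9.81 = 12.3606 kN/m³.
The plate makes 20° with the vertical, i.e. θ = 90° − 20° = 70° to the horizontal. Measuring y along the incline from the free-surface line, vertical depth h = y·sinθ with sinθ = 0.939693.
The centroid lies 4.24/2 = 2.12 m below the top edge, so y_c = 3.7 + 2.12 = 5.82 m and h_c = 5.82 × 0.939693 = 5.46901 m.
A = 2.9 × 4.24 = 12.296 m².
Resultant F = γ·h_c·A = 12.3606 × 5.46901 × 12.296 = 831.213 kN.
I_c = b·h³/12 = 2.9 × 4.24³/12 = 18.421 m⁴.
Centre of pressure: y_p = y_c + I_c/(y_c·A) = 5.82 + 18.421/(5.82 × 12.296) = 5.82 + 0.257411 = 6.07741 m along the plane.
The resultant acts 2.12 + 0.257411 = 2.37741 m (along the plate) below the hinge at the top edge, so the moment about the hinge is M = F × 2.37741 = 831.213 × 2.37741 = 1976.13 kN·m.
A normal force at the bottom, 4.24 m from the hinge, must supply this moment: P = 1976.13/4.24 = 466.068 kN.

P ≈ 466 kN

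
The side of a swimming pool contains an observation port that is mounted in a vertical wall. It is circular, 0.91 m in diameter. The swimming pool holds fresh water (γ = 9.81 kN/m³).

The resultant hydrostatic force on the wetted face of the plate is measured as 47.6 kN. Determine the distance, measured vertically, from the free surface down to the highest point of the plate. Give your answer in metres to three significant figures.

γ = 9.81 kN/m³.
A = π(0.455)² = 0.650388 m².
From F = γ·h_c·A, the centroid depth is h_c = 47.6/(9.81 × 0.650388) = 7.46046 m.
The centroid is at the centre, 0.455 m below the top of the plate, so the highest point sits at h_top = 7.46046 − 0.455 = 7.00546 m below the surface.

d_top ≈ 7.01 m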